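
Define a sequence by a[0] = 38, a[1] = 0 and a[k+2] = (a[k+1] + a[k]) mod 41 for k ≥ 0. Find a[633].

22

Computing terms: a[0] = 38,  a[1] = 0,  a[2] = 38,  a[3] = 38,  a[4] = 35,  a[5] = 32,  a[6] = 26,  a[7] = 17,  a[8] = 2,  a[9] = 19,  a[10] = 21,  a[11] = 40,  a[12] = 20,  a[13] = 19,  a[14] = 39,  a[15] = 17,  a[16] = 15,  a[17] = 32,  a[18] = 6,  a[19] = 38,  a[20] = 3,  a[21] = 0,  a[22] = 3,  a[23] = 3,  a[24] = 6,  a[25] = 9,  a[26] = 15,  a[27] = 24,  a[28] = 39,  a[29] = 22,  a[30] = 20,  a[31] = 1,  a[32] = 21,  a[33] = 22,  a[34] = 2,  a[35] = 24,  a[36] = 26,  a[37] = 9,  a[38] = 35,  a[39] = 3,  a[40] = 38,  a[41] = 0.
Since (a[40], a[41]) = (a[0], a[1]) = (38, 0) (two consecutive terms determine the rest), the sequence is periodic with period 40.
So a[633] = a[0 + ((633-0) mod 40)] = a[33] = 22.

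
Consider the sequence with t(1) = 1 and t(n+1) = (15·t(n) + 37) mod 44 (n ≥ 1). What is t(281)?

1

Listing terms: t(1) = 1; t(2) = 8; t(3) = 25; t(4) = 16; t(5) = 13; t(6) = 12; t(7) = 41; t(8) = 36; t(9) = 5; t(10) = 24; t(11) = 1.
Since t(11) = t(1) = 1, the sequence is periodic with period 10.
So t(281) = t(1 + ((281-1) mod 10)) = t(1) = 1.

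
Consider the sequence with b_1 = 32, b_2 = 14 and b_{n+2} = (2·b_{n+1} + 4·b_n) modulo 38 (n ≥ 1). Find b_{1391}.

30

We have b_1 = 32, b_2 = 14, b_3 = 4, b_4 = 26, b_5 = 30, b_6 = 12, b_7 = 30, b_8 = 32, b_9 = 32, b_{10} = 2, b_{11} = 18, b_{12} = 6, b_{13} = 8, b_{14} = 2, b_{15} = 36, b_{16} = 4, b_{17} = 0, b_{18} = 16, b_{19} = 32, b_{20} = 14.
The sequence repeats with period 18.
(1391 - 1) mod 18 = 4, so b_{1391} = b_5 = 30.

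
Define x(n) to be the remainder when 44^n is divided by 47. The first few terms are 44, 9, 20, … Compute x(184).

Computing terms: x(1) = 44,  x(2) = 9,  x(3) = 20,  x(4) = 34,  x(5) = 39,  x(6) = 24,  x(7) = 22,  x(8) = 28,  x(9) = 10,  x(10) = 17,  x(11) = 43,  x(12) = 12,  x(13) = 11,  x(14) = 14,  x(15) = 5,  x(16) = 32,  x(17) = 45,  x(18) = 6,  x(19) = 29,  x(20) = 7,  x(21) = 26,  x(22) = 16,  x(23) = 46,  x(24) = 3,  x(25) = 38,  x(26) = 27,  x(27) = 13,  x(28) = 8,  x(29) = 23,  x(30) = 25,  x(31) = 19,  x(32) = 37,  x(33) = 30,  x(34) = 4,  x(35) = 35,  x(36) = 36,  x(37) = 33,  x(38) = 42,  x(39) = 15,  x(40) = 2,  x(41) = 41,  x(42) = 18,  x(43) = 40,  x(44) = 21,  x(45) = 31,  x(46) = 1,  x(47) = 44.
The sequence repeats with period 46.
(184 - 1) mod 46 = 45, so x(184) = x(46) = 1.

1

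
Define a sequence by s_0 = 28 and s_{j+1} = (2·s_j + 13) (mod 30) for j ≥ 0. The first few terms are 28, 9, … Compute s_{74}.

s_0 = 28, s_1 = 9, s_2 = 1, s_3 = 15, s_4 = 13, s_5 = 9.
Since s_5 = s_1 = 9, the sequence is eventually periodic: after a pre-period of length 1 it cycles with period 4.
For j ≥ 1, s_j depends only on (j - 1) mod 4. (74 - 1) mod 4 = 1, so s_{74} = s_2 = 1.

1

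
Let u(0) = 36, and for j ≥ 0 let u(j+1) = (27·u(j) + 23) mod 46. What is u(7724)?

u(0) = 36,  u(1) = 29,  u(2) = 24,  u(3) = 27,  u(4) = 16,  u(5) = 41,  u(6) = 26,  u(7) = 35,  u(8) = 2,  u(9) = 31,  u(10) = 32,  u(11) = 13,  u(12) = 6,  u(13) = 1,  u(14) = 4,  u(15) = 39,  u(16) = 18,  u(17) = 3,  u(18) = 12,  u(19) = 25,  u(20) = 8,  u(21) = 9,  u(22) = 36.
The sequence repeats with period 22.
(7724 - 0) mod 22 = 2, so u(7724) = u(2) = 24.

24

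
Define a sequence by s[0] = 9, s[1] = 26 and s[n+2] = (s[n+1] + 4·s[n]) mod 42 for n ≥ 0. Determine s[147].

40

Computing terms: s[0] = 9, s[1] = 26, s[2] = 20, s[3] = 40, s[4] = 36, s[5] = 28, s[6] = 4, s[7] = 32, s[8] = 6, s[9] = 8, s[10] = 32, s[11] = 22, s[12] = 24, s[13] = 28, s[14] = 40, s[15] = 26, s[16] = 18, s[17] = 38, s[18] = 26, s[19] = 10, s[20] = 30, s[21] = 28, s[22] = 22, s[23] = 8, s[24] = 12, s[25] = 2, s[26] = 8, s[27] = 16, s[28] = 6, s[29] = 28, s[30] = 10, s[31] = 38, s[32] = 36, s[33] = 20, s[34] = 38, s[35] = 34, s[36] = 18, s[37] = 28, s[38] = 16, s[39] = 2, s[40] = 24, s[41] = 32, s[42] = 2, s[43] = 4, s[44] = 12, s[45] = 28, s[46] = 34, s[47] = 20, s[48] = 30, s[49] = 26, s[50] = 20.
Since (s[49], s[50]) = (s[1], s[2]) = (26, 20) (two consecutive terms determine the rest), the sequence is eventually periodic: after a pre-period of length 1 it cycles with period 48.
For n ≥ 1, s[n] depends only on (n - 1) mod 48. (147 - 1) mod 48 = 2, so s[147] = s[3] = 40.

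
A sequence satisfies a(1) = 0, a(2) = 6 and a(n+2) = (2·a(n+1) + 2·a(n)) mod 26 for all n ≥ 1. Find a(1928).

Computing terms: a(1) = 0; a(2) = 6; a(3) = 12; a(4) = 10; a(5) = 18; a(6) = 4; a(7) = 18; a(8) = 18; a(9) = 20; a(10) = 24; a(11) = 10; a(12) = 16; a(13) = 0; a(14) = 6.
Since (a(13), a(14)) = (a(1), a(2)) = (0, 6) (two consecutive terms determine the rest), the sequence is periodic with period 12.
(1928 - 1) mod 12 = 7, so a(1928) = a(8) = 18.

18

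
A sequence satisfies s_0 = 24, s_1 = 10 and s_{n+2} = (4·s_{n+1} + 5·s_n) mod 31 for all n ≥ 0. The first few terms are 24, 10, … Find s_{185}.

Listing terms: s_0 = 24; s_1 = 10; s_2 = 5; s_3 = 8; s_4 = 26; s_5 = 20; s_6 = 24; s_7 = 10.
The sequence repeats with period 6.
(185 - 0) mod 6 = 5, so s_{185} = s_5 = 20.

20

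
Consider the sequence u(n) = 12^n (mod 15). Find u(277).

We have u(1) = 12; u(2) = 9; u(3) = 3; u(4) = 6; u(5) = 12.
The sequence repeats with period 4.
So u(277) = u(1 + ((277-1) mod 4)) = u(1) = 12.

12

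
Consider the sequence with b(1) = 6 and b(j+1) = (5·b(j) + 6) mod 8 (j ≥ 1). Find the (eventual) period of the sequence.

4

b(1) = 6; b(2) = 4; b(3) = 2; b(4) = 0; b(5) = 6.
Since b(5) = b(1) = 6, the sequence is periodic with period 4.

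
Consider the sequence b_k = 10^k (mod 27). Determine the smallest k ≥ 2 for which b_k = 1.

3

Computing terms: b_1 = 10, b_2 = 19, b_3 = 1, b_4 = 10.
Since b_4 = b_1 = 10, the sequence is periodic with period 3.
The value 1 first appears (with k ≥ 2) at b_3.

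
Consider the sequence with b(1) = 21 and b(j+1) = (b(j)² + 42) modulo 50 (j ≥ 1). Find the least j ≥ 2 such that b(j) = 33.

2

We have b(1) = 21; b(2) = 33; b(3) = 31; b(4) = 3; b(5) = 1; b(6) = 43; b(7) = 41; b(8) = 23; b(9) = 21.
The sequence repeats with period 8.
The value 33 first appears (with j ≥ 2) at b(2).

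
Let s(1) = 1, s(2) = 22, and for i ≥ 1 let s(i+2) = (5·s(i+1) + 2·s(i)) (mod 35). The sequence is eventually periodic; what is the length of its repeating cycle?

48

We have s(1) = 1; s(2) = 22; s(3) = 7; s(4) = 9; s(5) = 24; s(6) = 33; s(7) = 3; s(8) = 11; s(9) = 26; s(10) = 12; s(11) = 7; s(12) = 24; s(13) = 29; s(14) = 18; s(15) = 8; s(16) = 6; s(17) = 11; s(18) = 32; s(19) = 7; s(20) = 29; s(21) = 19; s(22) = 13; s(23) = 33; s(24) = 16; s(25) = 6; s(26) = 27; s(27) = 7; s(28) = 19; s(29) = 4; s(30) = 23; s(31) = 18; s(32) = 31; s(33) = 16; s(34) = 2; s(35) = 7; s(36) = 4; s(37) = 34; s(38) = 3; s(39) = 13; s(40) = 1; s(41) = 31; s(42) = 17; s(43) = 7; s(44) = 34; s(45) = 9; s(46) = 8; s(47) = 23; s(48) = 26; s(49) = 1; s(50) = 22.
The sequence repeats with period 48.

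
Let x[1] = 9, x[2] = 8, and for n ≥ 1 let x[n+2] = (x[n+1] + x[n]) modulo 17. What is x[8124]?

1

x[1] = 9, x[2] = 8, x[3] = 0, x[4] = 8, x[5] = 8, x[6] = 16, x[7] = 7, x[8] = 6, x[9] = 13, x[10] = 2, x[11] = 15, x[12] = 0, x[13] = 15, x[14] = 15, x[15] = 13, x[16] = 11, x[17] = 7, x[18] = 1, x[19] = 8, x[20] = 9, x[21] = 0, x[22] = 9, x[23] = 9, x[24] = 1, x[25] = 10, x[26] = 11, x[27] = 4, x[28] = 15, x[29] = 2, x[30] = 0, x[31] = 2, x[32] = 2, x[33] = 4, x[34] = 6, x[35] = 10, x[36] = 16, x[37] = 9, x[38] = 8.
The sequence repeats with period 36.
So x[8124] = x[1 + ((8124-1) mod 36)] = x[24] = 1.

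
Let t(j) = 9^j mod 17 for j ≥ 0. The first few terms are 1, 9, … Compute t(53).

8

Listing terms: t(0) = 1; t(1) = 9; t(2) = 13; t(3) = 15; t(4) = 16; t(5) = 8; t(6) = 4; t(7) = 2; t(8) = 1.
The sequence repeats with period 8.
(53 - 0) mod 8 = 5, so t(53) = t(5) = 8.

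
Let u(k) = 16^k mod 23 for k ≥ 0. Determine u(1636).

12

Computing terms: u(0) = 1, u(1) = 16, u(2) = 3, u(3) = 2, u(4) = 9, u(5) = 6, u(6) = 4, u(7) = 18, u(8) = 12, u(9) = 8, u(10) = 13, u(11) = 1.
The sequence repeats with period 11.
(1636 - 0) mod 11 = 8, so u(1636) = u(8) = 12.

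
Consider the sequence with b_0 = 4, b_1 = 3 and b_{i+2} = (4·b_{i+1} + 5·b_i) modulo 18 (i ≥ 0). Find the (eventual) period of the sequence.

We have b_0 = 4,  b_1 = 3,  b_2 = 14,  b_3 = 17,  b_4 = 12,  b_5 = 7,  b_6 = 16,  b_7 = 9,  b_8 = 8,  b_9 = 5,  b_{10} = 6,  b_{11} = 13,  b_{12} = 10,  b_{13} = 15,  b_{14} = 2,  b_{15} = 11,  b_{16} = 0,  b_{17} = 1,  b_{18} = 4,  b_{19} = 3.
Since (b_{18}, b_{19}) = (b_0, b_1) = (4, 3) (two consecutive terms determine the rest), the sequence is periodic with period 18.

18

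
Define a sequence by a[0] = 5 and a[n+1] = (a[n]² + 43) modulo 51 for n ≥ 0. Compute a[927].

We have a[0] = 5, a[1] = 17, a[2] = 26, a[3] = 5.
Since a[3] = a[0] = 5, the sequence is periodic with period 3.
(927 - 0) mod 3 = 0, so a[927] = a[0] = 5.

5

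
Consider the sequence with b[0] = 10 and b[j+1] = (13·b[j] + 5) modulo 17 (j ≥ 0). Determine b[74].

9

b[0] = 10,  b[1] = 16,  b[2] = 9,  b[3] = 3,  b[4] = 10.
Since b[4] = b[0] = 10, the sequence is periodic with period 4.
So b[74] = b[0 + ((74-0) mod 4)] = b[2] = 9.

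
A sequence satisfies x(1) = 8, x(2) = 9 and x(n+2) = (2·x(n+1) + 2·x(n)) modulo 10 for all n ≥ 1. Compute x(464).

We have x(1) = 8,  x(2) = 9,  x(3) = 4,  x(4) = 6,  x(5) = 0,  x(6) = 2,  x(7) = 4,  x(8) = 2,  x(9) = 2,  x(10) = 8,  x(11) = 0,  x(12) = 6,  x(13) = 2,  x(14) = 6,  x(15) = 6,  x(16) = 4,  x(17) = 0,  x(18) = 8,  x(19) = 6,  x(20) = 8,  x(21) = 8,  x(22) = 2,  x(23) = 0,  x(24) = 4,  x(25) = 8,  x(26) = 4,  x(27) = 4,  x(28) = 6.
Since (x(27), x(28)) = (x(3), x(4)) = (4, 6) (two consecutive terms determine the rest), the sequence is eventually periodic: after a pre-period of length 2 it cycles with period 24.
For n ≥ 3, x(n) depends only on (n - 3) mod 24. (464 - 3) mod 24 = 5, so x(464) = x(8) = 2.

2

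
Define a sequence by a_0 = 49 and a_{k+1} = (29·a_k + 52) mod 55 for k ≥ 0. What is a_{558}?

Listing terms: a_0 = 49, a_1 = 43, a_2 = 34, a_3 = 48, a_4 = 14, a_5 = 18, a_6 = 24, a_7 = 33, a_8 = 19, a_9 = 53, a_{10} = 49.
Since a_{10} = a_0 = 49, the sequence is periodic with period 10.
So a_{558} = a_{0 + ((558-0) mod 10)} = a_8 = 19.

19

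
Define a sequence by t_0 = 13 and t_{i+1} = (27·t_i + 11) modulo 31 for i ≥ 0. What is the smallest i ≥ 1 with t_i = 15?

t_0 = 13, t_1 = 21, t_2 = 20, t_3 = 24, t_4 = 8, t_5 = 10, t_6 = 2, t_7 = 3, t_8 = 30, t_9 = 15, t_{10} = 13.
Since t_{10} = t_0 = 13, the sequence is periodic with period 10.
The value 15 first appears (with i ≥ 1) at t_9.

9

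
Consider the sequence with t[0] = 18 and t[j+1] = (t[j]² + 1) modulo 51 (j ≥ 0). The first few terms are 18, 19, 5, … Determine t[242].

Listing terms: t[0] = 18; t[1] = 19; t[2] = 5; t[3] = 26; t[4] = 14; t[5] = 44; t[6] = 50; t[7] = 2; t[8] = 5.
Since t[8] = t[2] = 5, the sequence is eventually periodic: after a pre-period of length 2 it cycles with period 6.
For j ≥ 2, t[j] depends only on (j - 2) mod 6. (242 - 2) mod 6 = 0, so t[242] = t[2] = 5.

5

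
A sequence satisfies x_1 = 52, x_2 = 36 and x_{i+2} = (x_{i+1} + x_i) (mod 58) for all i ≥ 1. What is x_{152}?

32

Computing terms: x_1 = 52, x_2 = 36, x_3 = 30, x_4 = 8, x_5 = 38, x_6 = 46, x_7 = 26, x_8 = 14, x_9 = 40, x_{10} = 54, x_{11} = 36, x_{12} = 32, x_{13} = 10, x_{14} = 42, x_{15} = 52, x_{16} = 36.
The sequence repeats with period 14.
(152 - 1) mod 14 = 11, so x_{152} = x_{12} = 32.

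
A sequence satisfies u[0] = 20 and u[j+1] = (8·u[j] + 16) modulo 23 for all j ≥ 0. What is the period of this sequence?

u[0] = 20, u[1] = 15, u[2] = 21, u[3] = 0, u[4] = 16, u[5] = 6, u[6] = 18, u[7] = 22, u[8] = 8, u[9] = 11, u[10] = 12, u[11] = 20.
The sequence repeats with period 11.

11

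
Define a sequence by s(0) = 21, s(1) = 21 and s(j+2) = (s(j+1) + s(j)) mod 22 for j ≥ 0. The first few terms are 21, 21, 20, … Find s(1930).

Listing terms: s(0) = 21, s(1) = 21, s(2) = 20, s(3) = 19, s(4) = 17, s(5) = 14, s(6) = 9, s(7) = 1, s(8) = 10, s(9) = 11, s(10) = 21, s(11) = 10, s(12) = 9, s(13) = 19, s(14) = 6, s(15) = 3, s(16) = 9, s(17) = 12, s(18) = 21, s(19) = 11, s(20) = 10, s(21) = 21, s(22) = 9, s(23) = 8, s(24) = 17, s(25) = 3, s(26) = 20, s(27) = 1, s(28) = 21, s(29) = 0, s(30) = 21, s(31) = 21.
Since (s(30), s(31)) = (s(0), s(1)) = (21, 21) (two consecutive terms determine the rest), the sequence is periodic with period 30.
So s(1930) = s(0 + ((1930-0) mod 30)) = s(10) = 21.

21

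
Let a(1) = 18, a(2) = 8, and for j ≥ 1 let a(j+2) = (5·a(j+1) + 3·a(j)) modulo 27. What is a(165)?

22

a(1) = 18, a(2) = 8, a(3) = 13, a(4) = 8, a(5) = 25, a(6) = 14, a(7) = 10, a(8) = 11, a(9) = 4, a(10) = 26, a(11) = 7, a(12) = 5, a(13) = 19, a(14) = 2, a(15) = 13, a(16) = 17, a(17) = 16, a(18) = 23, a(19) = 1, a(20) = 20, a(21) = 22, a(22) = 8, a(23) = 25.
Since (a(22), a(23)) = (a(4), a(5)) = (8, 25) (two consecutive terms determine the rest), the sequence is eventually periodic: after a pre-period of length 3 it cycles with period 18.
For j ≥ 4, a(j) depends only on (j - 4) mod 18. (165 - 4) mod 18 = 17, so a(165) = a(21) = 22.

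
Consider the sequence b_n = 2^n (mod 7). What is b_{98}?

Computing terms: b_0 = 1,  b_1 = 2,  b_2 = 4,  b_3 = 1.
Since b_3 = b_0 = 1, the sequence is periodic with period 3.
So b_{98} = b_{0 + ((98-0) mod 3)} = b_2 = 4.

4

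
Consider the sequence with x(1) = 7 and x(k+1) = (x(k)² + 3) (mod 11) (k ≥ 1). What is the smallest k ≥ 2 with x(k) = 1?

x(1) = 7; x(2) = 8; x(3) = 1; x(4) = 4; x(5) = 8.
Since x(5) = x(2) = 8, the sequence is eventually periodic: after a pre-period of length 1 it cycles with period 3.
The value 1 first appears (with k ≥ 2) at x(3).

3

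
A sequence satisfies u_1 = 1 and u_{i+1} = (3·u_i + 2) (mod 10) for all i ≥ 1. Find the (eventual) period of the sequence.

4

u_1 = 1; u_2 = 5; u_3 = 7; u_4 = 3; u_5 = 1.
The sequence repeats with period 4.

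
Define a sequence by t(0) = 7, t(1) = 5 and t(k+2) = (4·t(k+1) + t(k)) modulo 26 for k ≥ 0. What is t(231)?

9

We have t(0) = 7, t(1) = 5, t(2) = 1, t(3) = 9, t(4) = 11, t(5) = 1, t(6) = 15, t(7) = 9, t(8) = 25, t(9) = 5, t(10) = 19, t(11) = 3, t(12) = 5, t(13) = 23, t(14) = 19, t(15) = 21, t(16) = 25, t(17) = 17, t(18) = 15, t(19) = 25, t(20) = 11, t(21) = 17, t(22) = 1, t(23) = 21, t(24) = 7, t(25) = 23, t(26) = 21, t(27) = 3, t(28) = 7, t(29) = 5.
The sequence repeats with period 28.
So t(231) = t(0 + ((231-0) mod 28)) = t(7) = 9.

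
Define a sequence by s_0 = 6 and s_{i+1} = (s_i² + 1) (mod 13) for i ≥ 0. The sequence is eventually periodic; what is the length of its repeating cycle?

We have s_0 = 6,  s_1 = 11,  s_2 = 5,  s_3 = 0,  s_4 = 1,  s_5 = 2,  s_6 = 5.
Since s_6 = s_2 = 5, the sequence is eventually periodic: after a pre-period of length 2 it cycles with period 4.

4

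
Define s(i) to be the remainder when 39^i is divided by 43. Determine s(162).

Listing terms: s(1) = 39, s(2) = 16, s(3) = 22, s(4) = 41, s(5) = 8, s(6) = 11, s(7) = 42, s(8) = 4, s(9) = 27, s(10) = 21, s(11) = 2, s(12) = 35, s(13) = 32, s(14) = 1, s(15) = 39.
Since s(15) = s(1) = 39, the sequence is periodic with period 14.
So s(162) = s(1 + ((162-1) mod 14)) = s(8) = 4.

4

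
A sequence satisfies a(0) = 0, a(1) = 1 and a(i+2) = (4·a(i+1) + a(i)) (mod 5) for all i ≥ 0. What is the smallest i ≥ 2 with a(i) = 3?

7

a(0) = 0,  a(1) = 1,  a(2) = 4,  a(3) = 2,  a(4) = 2,  a(5) = 0,  a(6) = 2,  a(7) = 3,  a(8) = 4,  a(9) = 4,  a(10) = 0,  a(11) = 4,  a(12) = 1,  a(13) = 3,  a(14) = 3,  a(15) = 0,  a(16) = 3,  a(17) = 2,  a(18) = 1,  a(19) = 1,  a(20) = 0,  a(21) = 1.
The sequence repeats with period 20.
The value 3 first appears (with i ≥ 2) at a(7).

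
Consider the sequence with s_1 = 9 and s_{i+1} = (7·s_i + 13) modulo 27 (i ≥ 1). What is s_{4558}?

Computing terms: s_1 = 9,  s_2 = 22,  s_3 = 5,  s_4 = 21,  s_5 = 25,  s_6 = 26,  s_7 = 6,  s_8 = 1,  s_9 = 20,  s_{10} = 18,  s_{11} = 4,  s_{12} = 14,  s_{13} = 3,  s_{14} = 7,  s_{15} = 8,  s_{16} = 15,  s_{17} = 10,  s_{18} = 2,  s_{19} = 0,  s_{20} = 13,  s_{21} = 23,  s_{22} = 12,  s_{23} = 16,  s_{24} = 17,  s_{25} = 24,  s_{26} = 19,  s_{27} = 11,  s_{28} = 9.
The sequence repeats with period 27.
(4558 - 1) mod 27 = 21, so s_{4558} = s_{22} = 12.

12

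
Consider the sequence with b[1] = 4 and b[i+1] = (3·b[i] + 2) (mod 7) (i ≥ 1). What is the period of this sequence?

6

Computing terms: b[1] = 4, b[2] = 0, b[3] = 2, b[4] = 1, b[5] = 5, b[6] = 3, b[7] = 4.
The sequence repeats with period 6.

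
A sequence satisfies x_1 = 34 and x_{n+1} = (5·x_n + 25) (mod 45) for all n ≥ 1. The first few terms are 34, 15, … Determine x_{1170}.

0

Listing terms: x_1 = 34; x_2 = 15; x_3 = 10; x_4 = 30; x_5 = 40; x_6 = 0; x_7 = 25; x_8 = 15.
Since x_8 = x_2 = 15, the sequence is eventually periodic: after a pre-period of length 1 it cycles with period 6.
For n ≥ 2, x_n depends only on (n - 2) mod 6. (1170 - 2) mod 6 = 4, so x_{1170} = x_6 = 0.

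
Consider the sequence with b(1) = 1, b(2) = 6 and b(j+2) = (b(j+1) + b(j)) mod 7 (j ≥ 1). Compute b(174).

2

b(1) = 1, b(2) = 6, b(3) = 0, b(4) = 6, b(5) = 6, b(6) = 5, b(7) = 4, b(8) = 2, b(9) = 6, b(10) = 1, b(11) = 0, b(12) = 1, b(13) = 1, b(14) = 2, b(15) = 3, b(16) = 5, b(17) = 1, b(18) = 6.
Since (b(17), b(18)) = (b(1), b(2)) = (1, 6) (two consecutive terms determine the rest), the sequence is periodic with period 16.
(174 - 1) mod 16 = 13, so b(174) = b(14) = 2.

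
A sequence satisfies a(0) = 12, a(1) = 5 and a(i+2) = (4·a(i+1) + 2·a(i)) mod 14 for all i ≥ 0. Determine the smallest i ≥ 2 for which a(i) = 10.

10

a(0) = 12, a(1) = 5, a(2) = 2, a(3) = 4, a(4) = 6, a(5) = 4, a(6) = 0, a(7) = 8, a(8) = 4, a(9) = 4, a(10) = 10, a(11) = 6, a(12) = 2, a(13) = 6, a(14) = 0, a(15) = 12, a(16) = 6, a(17) = 6, a(18) = 8, a(19) = 2, a(20) = 10, a(21) = 2, a(22) = 0, a(23) = 4, a(24) = 2, a(25) = 2, a(26) = 12, a(27) = 10, a(28) = 8, a(29) = 10, a(30) = 0, a(31) = 6, a(32) = 10, a(33) = 10, a(34) = 4, a(35) = 8, a(36) = 12, a(37) = 8, a(38) = 0, a(39) = 2, a(40) = 8, a(41) = 8, a(42) = 6, a(43) = 12, a(44) = 4, a(45) = 12, a(46) = 0, a(47) = 10, a(48) = 12, a(49) = 12, a(50) = 2, a(51) = 4.
Since (a(50), a(51)) = (a(2), a(3)) = (2, 4) (two consecutive terms determine the rest), the sequence is eventually periodic: after a pre-period of length 2 it cycles with period 48.
The value 10 first appears (with i ≥ 2) at a(10).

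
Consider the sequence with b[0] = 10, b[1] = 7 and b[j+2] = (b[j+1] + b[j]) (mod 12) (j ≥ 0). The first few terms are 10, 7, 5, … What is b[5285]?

5

We have b[0] = 10, b[1] = 7, b[2] = 5, b[3] = 0, b[4] = 5, b[5] = 5, b[6] = 10, b[7] = 3, b[8] = 1, b[9] = 4, b[10] = 5, b[11] = 9, b[12] = 2, b[13] = 11, b[14] = 1, b[15] = 0, b[16] = 1, b[17] = 1, b[18] = 2, b[19] = 3, b[20] = 5, b[21] = 8, b[22] = 1, b[23] = 9, b[24] = 10, b[25] = 7.
The sequence repeats with period 24.
So b[5285] = b[0 + ((5285-0) mod 24)] = b[5] = 5.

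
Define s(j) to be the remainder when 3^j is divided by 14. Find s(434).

9

Computing terms: s(0) = 1, s(1) = 3, s(2) = 9, s(3) = 13, s(4) = 11, s(5) = 5, s(6) = 1.
The sequence repeats with period 6.
(434 - 0) mod 6 = 2, so s(434) = s(2) = 9.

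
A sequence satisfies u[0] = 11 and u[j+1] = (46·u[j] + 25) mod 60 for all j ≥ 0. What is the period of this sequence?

3

Listing terms: u[0] = 11; u[1] = 51; u[2] = 31; u[3] = 11.
Since u[3] = u[0] = 11, the sequence is periodic with period 3.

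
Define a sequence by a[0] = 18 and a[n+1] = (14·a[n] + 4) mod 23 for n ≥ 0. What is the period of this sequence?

Computing terms: a[0] = 18,  a[1] = 3,  a[2] = 0,  a[3] = 4,  a[4] = 14,  a[5] = 16,  a[6] = 21,  a[7] = 22,  a[8] = 13,  a[9] = 2,  a[10] = 9,  a[11] = 15,  a[12] = 7,  a[13] = 10,  a[14] = 6,  a[15] = 19,  a[16] = 17,  a[17] = 12,  a[18] = 11,  a[19] = 20,  a[20] = 8,  a[21] = 1,  a[22] = 18.
The sequence repeats with period 22.

22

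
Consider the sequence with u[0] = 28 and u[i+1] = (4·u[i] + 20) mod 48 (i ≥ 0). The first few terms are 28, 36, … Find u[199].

36

Listing terms: u[0] = 28; u[1] = 36; u[2] = 20; u[3] = 4; u[4] = 36.
Since u[4] = u[1] = 36, the sequence is eventually periodic: after a pre-period of length 1 it cycles with period 3.
For i ≥ 1, u[i] depends only on (i - 1) mod 3. (199 - 1) mod 3 = 0, so u[199] = u[1] = 36.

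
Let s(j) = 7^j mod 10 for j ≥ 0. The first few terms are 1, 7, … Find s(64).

Computing terms: s(0) = 1, s(1) = 7, s(2) = 9, s(3) = 3, s(4) = 1.
Since s(4) = s(0) = 1, the sequence is periodic with period 4.
(64 - 0) mod 4 = 0, so s(64) = s(0) = 1.

1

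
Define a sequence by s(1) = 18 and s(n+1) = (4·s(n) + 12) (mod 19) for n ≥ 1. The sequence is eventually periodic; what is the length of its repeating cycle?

Listing terms: s(1) = 18; s(2) = 8; s(3) = 6; s(4) = 17; s(5) = 4; s(6) = 9; s(7) = 10; s(8) = 14; s(9) = 11; s(10) = 18.
The sequence repeats with period 9.

9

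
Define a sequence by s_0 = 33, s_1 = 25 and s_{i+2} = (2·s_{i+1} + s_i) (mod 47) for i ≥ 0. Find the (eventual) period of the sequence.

s_0 = 33; s_1 = 25; s_2 = 36; s_3 = 3; s_4 = 42; s_5 = 40; s_6 = 28; s_7 = 2; s_8 = 32; s_9 = 19; s_{10} = 23; s_{11} = 18; s_{12} = 12; s_{13} = 42; s_{14} = 2; s_{15} = 46; s_{16} = 0; s_{17} = 46; s_{18} = 45; s_{19} = 42; s_{20} = 35; s_{21} = 18; s_{22} = 24; s_{23} = 19; s_{24} = 15; s_{25} = 2; s_{26} = 19; s_{27} = 40; s_{28} = 5; s_{29} = 3; s_{30} = 11; s_{31} = 25; s_{32} = 14; s_{33} = 6; s_{34} = 26; s_{35} = 11; s_{36} = 1; s_{37} = 13; s_{38} = 27; s_{39} = 20; s_{40} = 20; s_{41} = 13; s_{42} = 46; s_{43} = 11; s_{44} = 21; s_{45} = 6; s_{46} = 33; s_{47} = 25.
The sequence repeats with period 46.

46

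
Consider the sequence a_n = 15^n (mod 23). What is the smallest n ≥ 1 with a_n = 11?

Listing terms: a_0 = 1; a_1 = 15; a_2 = 18; a_3 = 17; a_4 = 2; a_5 = 7; a_6 = 13; a_7 = 11; a_8 = 4; a_9 = 14; a_{10} = 3; a_{11} = 22; a_{12} = 8; a_{13} = 5; a_{14} = 6; a_{15} = 21; a_{16} = 16; a_{17} = 10; a_{18} = 12; a_{19} = 19; a_{20} = 9; a_{21} = 20; a_{22} = 1.
Since a_{22} = a_0 = 1, the sequence is periodic with period 22.
The value 11 first appears (with n ≥ 1) at a_7.

7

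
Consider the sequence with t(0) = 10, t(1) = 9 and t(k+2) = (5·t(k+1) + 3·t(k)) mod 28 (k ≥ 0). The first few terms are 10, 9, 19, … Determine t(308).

19

Computing terms: t(0) = 10; t(1) = 9; t(2) = 19; t(3) = 10; t(4) = 23; t(5) = 5; t(6) = 10; t(7) = 9.
The sequence repeats with period 6.
So t(308) = t(0 + ((308-0) mod 6)) = t(2) = 19.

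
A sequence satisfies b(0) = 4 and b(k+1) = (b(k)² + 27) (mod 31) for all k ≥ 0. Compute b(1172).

16

Listing terms: b(0) = 4, b(1) = 12, b(2) = 16, b(3) = 4.
The sequence repeats with period 3.
So b(1172) = b(0 + ((1172-0) mod 3)) = b(2) = 16.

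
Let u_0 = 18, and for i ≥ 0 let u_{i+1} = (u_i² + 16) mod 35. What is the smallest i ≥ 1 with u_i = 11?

u_0 = 18,  u_1 = 25,  u_2 = 11,  u_3 = 32,  u_4 = 25.
Since u_4 = u_1 = 25, the sequence is eventually periodic: after a pre-period of length 1 it cycles with period 3.
The value 11 first appears (with i ≥ 1) at u_2.

2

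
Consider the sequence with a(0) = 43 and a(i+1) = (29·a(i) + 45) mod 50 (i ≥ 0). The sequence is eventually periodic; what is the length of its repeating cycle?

10

a(0) = 43; a(1) = 42; a(2) = 13; a(3) = 22; a(4) = 33; a(5) = 2; a(6) = 3; a(7) = 32; a(8) = 23; a(9) = 12; a(10) = 43.
The sequence repeats with period 10.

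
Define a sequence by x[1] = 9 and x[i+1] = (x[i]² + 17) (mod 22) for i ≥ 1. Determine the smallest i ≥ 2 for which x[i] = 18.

Computing terms: x[1] = 9,  x[2] = 10,  x[3] = 7,  x[4] = 0,  x[5] = 17,  x[6] = 20,  x[7] = 21,  x[8] = 18,  x[9] = 11,  x[10] = 6,  x[11] = 9.
Since x[11] = x[1] = 9, the sequence is periodic with period 10.
The value 18 first appears (with i ≥ 2) at x[8].

8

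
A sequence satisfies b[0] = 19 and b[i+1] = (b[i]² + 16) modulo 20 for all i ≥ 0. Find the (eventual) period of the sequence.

3

Listing terms: b[0] = 19, b[1] = 17, b[2] = 5, b[3] = 1, b[4] = 17.
Since b[4] = b[1] = 17, the sequence is eventually periodic: after a pre-period of length 1 it cycles with period 3.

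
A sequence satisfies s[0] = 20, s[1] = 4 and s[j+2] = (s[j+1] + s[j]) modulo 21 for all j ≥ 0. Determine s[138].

Listing terms: s[0] = 20,  s[1] = 4,  s[2] = 3,  s[3] = 7,  s[4] = 10,  s[5] = 17,  s[6] = 6,  s[7] = 2,  s[8] = 8,  s[9] = 10,  s[10] = 18,  s[11] = 7,  s[12] = 4,  s[13] = 11,  s[14] = 15,  s[15] = 5,  s[16] = 20,  s[17] = 4.
The sequence repeats with period 16.
So s[138] = s[0 + ((138-0) mod 16)] = s[10] = 18.

18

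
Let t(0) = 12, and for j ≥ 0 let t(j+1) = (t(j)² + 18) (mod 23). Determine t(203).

t(0) = 12; t(1) = 1; t(2) = 19; t(3) = 11; t(4) = 1.
Since t(4) = t(1) = 1, the sequence is eventually periodic: after a pre-period of length 1 it cycles with period 3.
For j ≥ 1, t(j) depends only on (j - 1) mod 3. (203 - 1) mod 3 = 1, so t(203) = t(2) = 19.

19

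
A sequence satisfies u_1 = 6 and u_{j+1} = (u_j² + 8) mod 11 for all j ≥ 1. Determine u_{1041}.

8

u_1 = 6; u_2 = 0; u_3 = 8; u_4 = 6.
Since u_4 = u_1 = 6, the sequence is periodic with period 3.
(1041 - 1) mod 3 = 2, so u_{1041} = u_3 = 8.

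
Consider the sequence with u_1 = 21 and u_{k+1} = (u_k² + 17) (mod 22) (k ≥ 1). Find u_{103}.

Listing terms: u_1 = 21, u_2 = 18, u_3 = 11, u_4 = 6, u_5 = 9, u_6 = 10, u_7 = 7, u_8 = 0, u_9 = 17, u_{10} = 20, u_{11} = 21.
Since u_{11} = u_1 = 21, the sequence is periodic with period 10.
So u_{103} = u_{1 + ((103-1) mod 10)} = u_3 = 11.

11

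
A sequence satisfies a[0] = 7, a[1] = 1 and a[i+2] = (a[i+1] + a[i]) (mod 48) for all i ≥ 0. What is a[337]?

1

a[0] = 7, a[1] = 1, a[2] = 8, a[3] = 9, a[4] = 17, a[5] = 26, a[6] = 43, a[7] = 21, a[8] = 16, a[9] = 37, a[10] = 5, a[11] = 42, a[12] = 47, a[13] = 41, a[14] = 40, a[15] = 33, a[16] = 25, a[17] = 10, a[18] = 35, a[19] = 45, a[20] = 32, a[21] = 29, a[22] = 13, a[23] = 42, a[24] = 7, a[25] = 1.
Since (a[24], a[25]) = (a[0], a[1]) = (7, 1) (two consecutive terms determine the rest), the sequence is periodic with period 24.
So a[337] = a[0 + ((337-0) mod 24)] = a[1] = 1.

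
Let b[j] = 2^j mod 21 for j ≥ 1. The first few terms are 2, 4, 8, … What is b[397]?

2

Computing terms: b[1] = 2; b[2] = 4; b[3] = 8; b[4] = 16; b[5] = 11; b[6] = 1; b[7] = 2.
The sequence repeats with period 6.
(397 - 1) mod 6 = 0, so b[397] = b[1] = 2.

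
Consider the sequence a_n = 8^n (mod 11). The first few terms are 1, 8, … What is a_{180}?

We have a_0 = 1, a_1 = 8, a_2 = 9, a_3 = 6, a_4 = 4, a_5 = 10, a_6 = 3, a_7 = 2, a_8 = 5, a_9 = 7, a_{10} = 1.
Since a_{10} = a_0 = 1, the sequence is periodic with period 10.
So a_{180} = a_{0 + ((180-0) mod 10)} = a_0 = 1.

1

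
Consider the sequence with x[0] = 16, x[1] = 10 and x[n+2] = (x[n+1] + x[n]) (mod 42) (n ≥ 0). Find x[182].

34

Listing terms: x[0] = 16, x[1] = 10, x[2] = 26, x[3] = 36, x[4] = 20, x[5] = 14, x[6] = 34, x[7] = 6, x[8] = 40, x[9] = 4, x[10] = 2, x[11] = 6, x[12] = 8, x[13] = 14, x[14] = 22, x[15] = 36, x[16] = 16, x[17] = 10.
The sequence repeats with period 16.
So x[182] = x[0 + ((182-0) mod 16)] = x[6] = 34.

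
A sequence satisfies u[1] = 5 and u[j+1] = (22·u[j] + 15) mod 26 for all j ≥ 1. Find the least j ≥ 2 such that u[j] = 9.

Computing terms: u[1] = 5; u[2] = 21; u[3] = 9; u[4] = 5.
Since u[4] = u[1] = 5, the sequence is periodic with period 3.
The value 9 first appears (with j ≥ 2) at u[3].

3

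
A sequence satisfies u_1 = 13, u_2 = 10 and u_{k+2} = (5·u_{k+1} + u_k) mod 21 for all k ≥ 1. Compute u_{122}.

u_1 = 13, u_2 = 10, u_3 = 0, u_4 = 10, u_5 = 8, u_6 = 8, u_7 = 6, u_8 = 17, u_9 = 7, u_{10} = 10, u_{11} = 15, u_{12} = 1, u_{13} = 20, u_{14} = 17, u_{15} = 0, u_{16} = 17, u_{17} = 1, u_{18} = 1, u_{19} = 6, u_{20} = 10, u_{21} = 14, u_{22} = 17, u_{23} = 15, u_{24} = 8, u_{25} = 13, u_{26} = 10.
The sequence repeats with period 24.
(122 - 1) mod 24 = 1, so u_{122} = u_2 = 10.

10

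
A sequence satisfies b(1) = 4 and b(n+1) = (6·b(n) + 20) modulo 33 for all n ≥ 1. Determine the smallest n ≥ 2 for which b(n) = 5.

8

b(1) = 4, b(2) = 11, b(3) = 20, b(4) = 8, b(5) = 2, b(6) = 32, b(7) = 14, b(8) = 5, b(9) = 17, b(10) = 23, b(11) = 26, b(12) = 11.
Since b(12) = b(2) = 11, the sequence is eventually periodic: after a pre-period of length 1 it cycles with period 10.
The value 5 first appears (with n ≥ 2) at b(8).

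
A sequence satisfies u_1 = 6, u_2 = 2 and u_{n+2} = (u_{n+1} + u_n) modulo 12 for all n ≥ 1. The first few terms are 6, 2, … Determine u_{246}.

4

u_1 = 6,  u_2 = 2,  u_3 = 8,  u_4 = 10,  u_5 = 6,  u_6 = 4,  u_7 = 10,  u_8 = 2,  u_9 = 0,  u_{10} = 2,  u_{11} = 2,  u_{12} = 4,  u_{13} = 6,  u_{14} = 10,  u_{15} = 4,  u_{16} = 2,  u_{17} = 6,  u_{18} = 8,  u_{19} = 2,  u_{20} = 10,  u_{21} = 0,  u_{22} = 10,  u_{23} = 10,  u_{24} = 8,  u_{25} = 6,  u_{26} = 2.
The sequence repeats with period 24.
So u_{246} = u_{1 + ((246-1) mod 24)} = u_6 = 4.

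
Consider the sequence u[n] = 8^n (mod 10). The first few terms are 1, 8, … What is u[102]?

4

Computing terms: u[0] = 1,  u[1] = 8,  u[2] = 4,  u[3] = 2,  u[4] = 6,  u[5] = 8.
Since u[5] = u[1] = 8, the sequence is eventually periodic: after a pre-period of length 1 it cycles with period 4.
For n ≥ 1, u[n] depends only on (n - 1) mod 4. (102 - 1) mod 4 = 1, so u[102] = u[2] = 4.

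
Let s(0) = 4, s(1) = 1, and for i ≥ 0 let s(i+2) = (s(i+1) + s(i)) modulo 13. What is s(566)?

2

Listing terms: s(0) = 4,  s(1) = 1,  s(2) = 5,  s(3) = 6,  s(4) = 11,  s(5) = 4,  s(6) = 2,  s(7) = 6,  s(8) = 8,  s(9) = 1,  s(10) = 9,  s(11) = 10,  s(12) = 6,  s(13) = 3,  s(14) = 9,  s(15) = 12,  s(16) = 8,  s(17) = 7,  s(18) = 2,  s(19) = 9,  s(20) = 11,  s(21) = 7,  s(22) = 5,  s(23) = 12,  s(24) = 4,  s(25) = 3,  s(26) = 7,  s(27) = 10,  s(28) = 4,  s(29) = 1.
Since (s(28), s(29)) = (s(0), s(1)) = (4, 1) (two consecutive terms determine the rest), the sequence is periodic with period 28.
(566 - 0) mod 28 = 6, so s(566) = s(6) = 2.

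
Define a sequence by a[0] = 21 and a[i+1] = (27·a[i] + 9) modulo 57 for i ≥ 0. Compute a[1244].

Computing terms: a[0] = 21,  a[1] = 6,  a[2] = 0,  a[3] = 9,  a[4] = 24,  a[5] = 30,  a[6] = 21.
The sequence repeats with period 6.
So a[1244] = a[0 + ((1244-0) mod 6)] = a[2] = 0.

0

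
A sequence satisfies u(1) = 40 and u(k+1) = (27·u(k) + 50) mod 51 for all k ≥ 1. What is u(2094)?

29

Computing terms: u(1) = 40,  u(2) = 8,  u(3) = 11,  u(4) = 41,  u(5) = 35,  u(6) = 26,  u(7) = 38,  u(8) = 5,  u(9) = 32,  u(10) = 47,  u(11) = 44,  u(12) = 14,  u(13) = 20,  u(14) = 29,  u(15) = 17,  u(16) = 50,  u(17) = 23,  u(18) = 8.
Since u(18) = u(2) = 8, the sequence is eventually periodic: after a pre-period of length 1 it cycles with period 16.
For k ≥ 2, u(k) depends only on (k - 2) mod 16. (2094 - 2) mod 16 = 12, so u(2094) = u(14) = 29.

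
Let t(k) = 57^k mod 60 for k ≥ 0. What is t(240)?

Computing terms: t(0) = 1, t(1) = 57, t(2) = 9, t(3) = 33, t(4) = 21, t(5) = 57.
Since t(5) = t(1) = 57, the sequence is eventually periodic: after a pre-period of length 1 it cycles with period 4.
For k ≥ 1, t(k) depends only on (k - 1) mod 4. (240 - 1) mod 4 = 3, so t(240) = t(4) = 21.

21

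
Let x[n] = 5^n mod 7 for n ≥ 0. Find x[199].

5

Computing terms: x[0] = 1,  x[1] = 5,  x[2] = 4,  x[3] = 6,  x[4] = 2,  x[5] = 3,  x[6] = 1.
The sequence repeats with period 6.
(199 - 0) mod 6 = 1, so x[199] = x[1] = 5.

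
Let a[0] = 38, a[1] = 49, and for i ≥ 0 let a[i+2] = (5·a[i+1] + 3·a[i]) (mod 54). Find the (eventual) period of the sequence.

18

a[0] = 38, a[1] = 49, a[2] = 35, a[3] = 52, a[4] = 41, a[5] = 37, a[6] = 38, a[7] = 31, a[8] = 53, a[9] = 34, a[10] = 5, a[11] = 19, a[12] = 2, a[13] = 13, a[14] = 17, a[15] = 16, a[16] = 23, a[17] = 1, a[18] = 20, a[19] = 49, a[20] = 35.
Since (a[19], a[20]) = (a[1], a[2]) = (49, 35) (two consecutive terms determine the rest), the sequence is eventually periodic: after a pre-period of length 1 it cycles with period 18.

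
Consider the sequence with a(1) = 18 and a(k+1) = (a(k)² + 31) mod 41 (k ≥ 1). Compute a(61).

a(1) = 18; a(2) = 27; a(3) = 22; a(4) = 23; a(5) = 27.
Since a(5) = a(2) = 27, the sequence is eventually periodic: after a pre-period of length 1 it cycles with period 3.
For k ≥ 2, a(k) depends only on (k - 2) mod 3. (61 - 2) mod 3 = 2, so a(61) = a(4) = 23.

23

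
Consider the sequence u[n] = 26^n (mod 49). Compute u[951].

20

Listing terms: u[0] = 1, u[1] = 26, u[2] = 39, u[3] = 34, u[4] = 2, u[5] = 3, u[6] = 29, u[7] = 19, u[8] = 4, u[9] = 6, u[10] = 9, u[11] = 38, u[12] = 8, u[13] = 12, u[14] = 18, u[15] = 27, u[16] = 16, u[17] = 24, u[18] = 36, u[19] = 5, u[20] = 32, u[21] = 48, u[22] = 23, u[23] = 10, u[24] = 15, u[25] = 47, u[26] = 46, u[27] = 20, u[28] = 30, u[29] = 45, u[30] = 43, u[31] = 40, u[32] = 11, u[33] = 41, u[34] = 37, u[35] = 31, u[36] = 22, u[37] = 33, u[38] = 25, u[39] = 13, u[40] = 44, u[41] = 17, u[42] = 1.
The sequence repeats with period 42.
(951 - 0) mod 42 = 27, so u[951] = u[27] = 20.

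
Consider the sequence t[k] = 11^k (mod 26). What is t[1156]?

3

Computing terms: t[0] = 1,  t[1] = 11,  t[2] = 17,  t[3] = 5,  t[4] = 3,  t[5] = 7,  t[6] = 25,  t[7] = 15,  t[8] = 9,  t[9] = 21,  t[10] = 23,  t[11] = 19,  t[12] = 1.
The sequence repeats with period 12.
(1156 - 0) mod 12 = 4, so t[1156] = t[4] = 3.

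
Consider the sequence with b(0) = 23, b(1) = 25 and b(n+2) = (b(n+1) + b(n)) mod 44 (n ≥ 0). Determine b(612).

15

We have b(0) = 23; b(1) = 25; b(2) = 4; b(3) = 29; b(4) = 33; b(5) = 18; b(6) = 7; b(7) = 25; b(8) = 32; b(9) = 13; b(10) = 1; b(11) = 14; b(12) = 15; b(13) = 29; b(14) = 0; b(15) = 29; b(16) = 29; b(17) = 14; b(18) = 43; b(19) = 13; b(20) = 12; b(21) = 25; b(22) = 37; b(23) = 18; b(24) = 11; b(25) = 29; b(26) = 40; b(27) = 25; b(28) = 21; b(29) = 2; b(30) = 23; b(31) = 25.
Since (b(30), b(31)) = (b(0), b(1)) = (23, 25) (two consecutive terms determine the rest), the sequence is periodic with period 30.
So b(612) = b(0 + ((612-0) mod 30)) = b(12) = 15.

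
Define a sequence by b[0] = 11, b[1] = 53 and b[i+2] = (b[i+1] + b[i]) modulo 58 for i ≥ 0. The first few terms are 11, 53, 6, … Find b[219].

Listing terms: b[0] = 11, b[1] = 53, b[2] = 6, b[3] = 1, b[4] = 7, b[5] = 8, b[6] = 15, b[7] = 23, b[8] = 38, b[9] = 3, b[10] = 41, b[11] = 44, b[12] = 27, b[13] = 13, b[14] = 40, b[15] = 53, b[16] = 35, b[17] = 30, b[18] = 7, b[19] = 37, b[20] = 44, b[21] = 23, b[22] = 9, b[23] = 32, b[24] = 41, b[25] = 15, b[26] = 56, b[27] = 13, b[28] = 11, b[29] = 24, b[30] = 35, b[31] = 1, b[32] = 36, b[33] = 37, b[34] = 15, b[35] = 52, b[36] = 9, b[37] = 3, b[38] = 12, b[39] = 15, b[40] = 27, b[41] = 42, b[42] = 11, b[43] = 53.
The sequence repeats with period 42.
(219 - 0) mod 42 = 9, so b[219] = b[9] = 3.

3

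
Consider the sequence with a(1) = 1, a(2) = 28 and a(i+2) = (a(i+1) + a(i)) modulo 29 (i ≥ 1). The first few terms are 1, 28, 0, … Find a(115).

Listing terms: a(1) = 1, a(2) = 28, a(3) = 0, a(4) = 28, a(5) = 28, a(6) = 27, a(7) = 26, a(8) = 24, a(9) = 21, a(10) = 16, a(11) = 8, a(12) = 24, a(13) = 3, a(14) = 27, a(15) = 1, a(16) = 28.
Since (a(15), a(16)) = (a(1), a(2)) = (1, 28) (two consecutive terms determine the rest), the sequence is periodic with period 14.
So a(115) = a(1 + ((115-1) mod 14)) = a(3) = 0.

0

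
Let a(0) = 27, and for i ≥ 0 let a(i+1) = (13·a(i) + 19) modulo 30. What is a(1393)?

10

Computing terms: a(0) = 27,  a(1) = 10,  a(2) = 29,  a(3) = 6,  a(4) = 7,  a(5) = 20,  a(6) = 9,  a(7) = 16,  a(8) = 17,  a(9) = 0,  a(10) = 19,  a(11) = 26,  a(12) = 27.
Since a(12) = a(0) = 27, the sequence is periodic with period 12.
(1393 - 0) mod 12 = 1, so a(1393) = a(1) = 10.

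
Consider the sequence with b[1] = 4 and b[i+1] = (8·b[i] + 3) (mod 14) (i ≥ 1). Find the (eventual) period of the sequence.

7

b[1] = 4,  b[2] = 7,  b[3] = 3,  b[4] = 13,  b[5] = 9,  b[6] = 5,  b[7] = 1,  b[8] = 11,  b[9] = 7.
Since b[9] = b[2] = 7, the sequence is eventually periodic: after a pre-period of length 1 it cycles with period 7.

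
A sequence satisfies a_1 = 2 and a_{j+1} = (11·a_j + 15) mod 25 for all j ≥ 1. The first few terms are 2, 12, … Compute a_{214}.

We have a_1 = 2; a_2 = 12; a_3 = 22; a_4 = 7; a_5 = 17; a_6 = 2.
Since a_6 = a_1 = 2, the sequence is periodic with period 5.
So a_{214} = a_{1 + ((214-1) mod 5)} = a_4 = 7.

7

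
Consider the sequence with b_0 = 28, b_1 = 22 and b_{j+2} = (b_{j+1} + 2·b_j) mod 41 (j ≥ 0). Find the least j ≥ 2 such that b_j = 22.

Computing terms: b_0 = 28; b_1 = 22; b_2 = 37; b_3 = 40; b_4 = 32; b_5 = 30; b_6 = 12; b_7 = 31; b_8 = 14; b_9 = 35; b_{10} = 22; b_{11} = 10; b_{12} = 13; b_{13} = 33; b_{14} = 18; b_{15} = 2; b_{16} = 38; b_{17} = 1; b_{18} = 36; b_{19} = 38; b_{20} = 28; b_{21} = 22.
Since (b_{20}, b_{21}) = (b_0, b_1) = (28, 22) (two consecutive terms determine the rest), the sequence is periodic with period 20.
The value 22 first appears (with j ≥ 2) at b_{10}.

10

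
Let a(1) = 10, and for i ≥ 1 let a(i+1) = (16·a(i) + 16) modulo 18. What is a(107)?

2

Computing terms: a(1) = 10,  a(2) = 14,  a(3) = 6,  a(4) = 4,  a(5) = 8,  a(6) = 0,  a(7) = 16,  a(8) = 2,  a(9) = 12,  a(10) = 10.
Since a(10) = a(1) = 10, the sequence is periodic with period 9.
(107 - 1) mod 9 = 7, so a(107) = a(8) = 2.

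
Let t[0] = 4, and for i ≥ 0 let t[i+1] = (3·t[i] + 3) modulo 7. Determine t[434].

6

Listing terms: t[0] = 4,  t[1] = 1,  t[2] = 6,  t[3] = 0,  t[4] = 3,  t[5] = 5,  t[6] = 4.
Since t[6] = t[0] = 4, the sequence is periodic with period 6.
So t[434] = t[0 + ((434-0) mod 6)] = t[2] = 6.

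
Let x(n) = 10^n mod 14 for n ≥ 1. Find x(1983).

Listing terms: x(1) = 10; x(2) = 2; x(3) = 6; x(4) = 4; x(5) = 12; x(6) = 8; x(7) = 10.
The sequence repeats with period 6.
So x(1983) = x(1 + ((1983-1) mod 6)) = x(3) = 6.

6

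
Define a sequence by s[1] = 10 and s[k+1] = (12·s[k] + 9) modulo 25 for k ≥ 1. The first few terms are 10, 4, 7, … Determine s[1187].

We have s[1] = 10, s[2] = 4, s[3] = 7, s[4] = 18, s[5] = 0, s[6] = 9, s[7] = 17, s[8] = 13, s[9] = 15, s[10] = 14, s[11] = 2, s[12] = 8, s[13] = 5, s[14] = 19, s[15] = 12, s[16] = 3, s[17] = 20, s[18] = 24, s[19] = 22, s[20] = 23, s[21] = 10.
The sequence repeats with period 20.
So s[1187] = s[1 + ((1187-1) mod 20)] = s[7] = 17.

17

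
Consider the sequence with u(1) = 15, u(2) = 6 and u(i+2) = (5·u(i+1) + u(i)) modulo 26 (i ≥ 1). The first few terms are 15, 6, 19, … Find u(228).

Listing terms: u(1) = 15, u(2) = 6, u(3) = 19, u(4) = 23, u(5) = 4, u(6) = 17, u(7) = 11, u(8) = 20, u(9) = 7, u(10) = 3, u(11) = 22, u(12) = 9, u(13) = 15, u(14) = 6.
The sequence repeats with period 12.
(228 - 1) mod 12 = 11, so u(228) = u(12) = 9.

9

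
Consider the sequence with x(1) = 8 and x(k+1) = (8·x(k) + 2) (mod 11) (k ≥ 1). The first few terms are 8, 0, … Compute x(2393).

2

Listing terms: x(1) = 8; x(2) = 0; x(3) = 2; x(4) = 7; x(5) = 3; x(6) = 4; x(7) = 1; x(8) = 10; x(9) = 5; x(10) = 9; x(11) = 8.
The sequence repeats with period 10.
(2393 - 1) mod 10 = 2, so x(2393) = x(3) = 2.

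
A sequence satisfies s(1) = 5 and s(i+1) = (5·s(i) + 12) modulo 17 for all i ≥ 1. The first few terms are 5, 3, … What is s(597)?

Computing terms: s(1) = 5; s(2) = 3; s(3) = 10; s(4) = 11; s(5) = 16; s(6) = 7; s(7) = 13; s(8) = 9; s(9) = 6; s(10) = 8; s(11) = 1; s(12) = 0; s(13) = 12; s(14) = 4; s(15) = 15; s(16) = 2; s(17) = 5.
Since s(17) = s(1) = 5, the sequence is periodic with period 16.
So s(597) = s(1 + ((597-1) mod 16)) = s(5) = 16.

16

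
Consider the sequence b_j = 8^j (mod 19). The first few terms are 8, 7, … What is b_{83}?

We have b_1 = 8; b_2 = 7; b_3 = 18; b_4 = 11; b_5 = 12; b_6 = 1; b_7 = 8.
The sequence repeats with period 6.
So b_{83} = b_{1 + ((83-1) mod 6)} = b_5 = 12.

12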